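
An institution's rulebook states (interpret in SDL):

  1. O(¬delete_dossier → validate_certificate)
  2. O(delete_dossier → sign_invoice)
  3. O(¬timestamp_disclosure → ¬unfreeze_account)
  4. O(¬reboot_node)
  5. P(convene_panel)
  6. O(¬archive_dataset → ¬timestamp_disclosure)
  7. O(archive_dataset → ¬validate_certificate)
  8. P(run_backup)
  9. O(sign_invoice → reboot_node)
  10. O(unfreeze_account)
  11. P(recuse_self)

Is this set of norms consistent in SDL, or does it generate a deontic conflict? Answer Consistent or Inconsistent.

From premise 10 we have O(unfreeze_account).
Premise 3 is O(¬timestamp_disclosure → ¬unfreeze_account); contrapositively O(unfreeze_account → timestamp_disclosure). Since O(unfreeze_account) holds, K gives O(timestamp_disclosure).
The contrapositive of premise 6 (O(¬archive_dataset → ¬timestamp_disclosure)) is O(timestamp_disclosure → archive_dataset), and O(timestamp_disclosure) is already established, so O(archive_dataset).
Premise 7 is O(archive_dataset → ¬validate_certificate); since O(archive_dataset), deontic closure gives O(¬validate_certificate).
Premise 1, O(¬delete_dossier → validate_certificate), contraposes to O(¬validate_certificate → delete_dossier); with O(¬validate_certificate) we get O(delete_dossier).
From O(delete_dossier) and premise 2, O(delete_dossier → sign_invoice), we obtain O(sign_invoice).
Premise 9 is O(sign_invoice → reboot_node); since O(sign_invoice), deontic closure gives O(reboot_node).
Yet premise 4 states O(¬reboot_node).
We now have both O(reboot_node) and O(¬reboot_node) — reboot_node is simultaneously obligatory and forbidden, violating the D-axiom.

Inconsistent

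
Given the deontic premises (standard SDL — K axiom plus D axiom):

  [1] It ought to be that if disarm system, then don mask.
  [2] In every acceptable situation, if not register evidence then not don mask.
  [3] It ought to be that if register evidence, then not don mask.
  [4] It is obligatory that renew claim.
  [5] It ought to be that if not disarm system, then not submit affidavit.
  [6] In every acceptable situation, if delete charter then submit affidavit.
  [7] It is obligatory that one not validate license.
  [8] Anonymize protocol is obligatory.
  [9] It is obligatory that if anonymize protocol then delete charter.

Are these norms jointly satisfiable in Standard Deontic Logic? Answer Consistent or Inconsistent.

Premises 3 and 2 are O(register_evidence → ¬don_mask) and O(¬register_evidence → ¬don_mask); every ideal world satisfies register_evidence or ¬register_evidence, so in either case ¬don_mask holds — hence O(¬don_mask).
The contrapositive of premise 1 (O(disarm_system → don_mask)) is O(¬don_mask → ¬disarm_system), and O(¬don_mask) is already established, so O(¬disarm_system).
Applying K to premise 5 (O(¬disarm_system → ¬submit_affidavit)) and O(¬disarm_system) yields O(¬submit_affidavit).
Premise 6 is O(delete_charter → submit_affidavit); contrapositively O(¬submit_affidavit → ¬delete_charter). Since O(¬submit_affidavit) holds, K gives O(¬delete_charter).
Premise 9, O(anonymize_protocol → delete_charter), contraposes to O(¬delete_charter → ¬anonymize_protocol); with O(¬delete_charter) we get O(¬anonymize_protocol).
Yet premise 8 states O(anonymize_protocol).
We now have both O(¬anonymize_protocol) and O(anonymize_protocol) — anonymize_protocol is simultaneously obligatory and forbidden, violating the D-axiom.

Inconsistent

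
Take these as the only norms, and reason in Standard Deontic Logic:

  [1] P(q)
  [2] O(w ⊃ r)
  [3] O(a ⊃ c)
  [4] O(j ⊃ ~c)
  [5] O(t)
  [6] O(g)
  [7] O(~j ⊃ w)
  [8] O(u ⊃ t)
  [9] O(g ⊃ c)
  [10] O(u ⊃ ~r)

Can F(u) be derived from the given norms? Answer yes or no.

From premise 6 we have O(g).
Applying K to premise 9 (O(g ⊃ c)) and O(g) yields O(c).
Premise 4, O(j ⊃ ~c), contraposes to O(c ⊃ ~j); with O(c) we get O(~j).
Applying K to premise 7 (O(~j ⊃ w)) and O(~j) yields O(w).
Applying K to premise 2 (O(w ⊃ r)) and O(w) yields O(r).
Premise 10 is O(u ⊃ ~r); contrapositively O(r ⊃ ~u). Since O(r) holds, K gives O(~u).
Premises 1, 3, 5, 8 do not contribute to this derivation.
So O(~u) holds, i.e. F(u). The claim follows.

Yes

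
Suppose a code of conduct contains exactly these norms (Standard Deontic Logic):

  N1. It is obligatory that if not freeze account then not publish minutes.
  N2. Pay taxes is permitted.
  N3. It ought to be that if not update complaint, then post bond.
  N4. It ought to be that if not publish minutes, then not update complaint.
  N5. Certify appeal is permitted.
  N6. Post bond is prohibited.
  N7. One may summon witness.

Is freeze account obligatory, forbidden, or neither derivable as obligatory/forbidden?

Obligatory

Premise 6 is F(post_bond), i.e. O(¬post_bond).
Premise 3 is O(¬update_complaint → post_bond); contrapositively O(¬post_bond → update_complaint). Since O(¬post_bond) holds, K gives O(update_complaint).
Premise 4, O(¬publish_minutes → ¬update_complaint), contraposes to O(update_complaint → publish_minutes); with O(update_complaint) we get O(publish_minutes).
The contrapositive of premise 1 (O(¬freeze_account → ¬publish_minutes)) is O(publish_minutes → freeze_account), and O(publish_minutes) is already established, so O(freeze_account).
Premises 2, 5, 7 do not contribute to this derivation.
Hence freeze_account is obligatory.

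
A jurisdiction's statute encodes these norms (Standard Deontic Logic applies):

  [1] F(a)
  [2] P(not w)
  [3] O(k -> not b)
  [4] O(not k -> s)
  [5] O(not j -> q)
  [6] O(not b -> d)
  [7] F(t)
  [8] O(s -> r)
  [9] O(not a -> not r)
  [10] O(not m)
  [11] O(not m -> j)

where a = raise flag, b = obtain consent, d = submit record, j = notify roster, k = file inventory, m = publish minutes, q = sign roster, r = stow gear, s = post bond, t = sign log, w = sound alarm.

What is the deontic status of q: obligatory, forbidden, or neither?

Premise 5 is O(not j -> q), but O(not j) is not derivable from the premises, so it does not yield O(q).
No premise or chain of K-axiom applications forces O(q), and none forces O(not q). So q is neither obligatory nor forbidden under these norms.

Neither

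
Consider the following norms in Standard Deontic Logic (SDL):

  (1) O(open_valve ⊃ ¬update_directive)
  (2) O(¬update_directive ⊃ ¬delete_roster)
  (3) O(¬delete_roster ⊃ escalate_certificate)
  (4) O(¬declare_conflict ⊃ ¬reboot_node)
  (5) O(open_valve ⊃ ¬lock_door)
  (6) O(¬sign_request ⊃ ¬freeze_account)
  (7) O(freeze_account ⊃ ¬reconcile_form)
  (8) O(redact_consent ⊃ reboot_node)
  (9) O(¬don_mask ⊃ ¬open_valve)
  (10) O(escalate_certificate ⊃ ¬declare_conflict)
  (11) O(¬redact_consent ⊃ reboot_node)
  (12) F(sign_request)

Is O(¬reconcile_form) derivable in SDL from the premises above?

Premise 7 is O(freeze_account ⊃ ¬reconcile_form), but O(freeze_account) is not derivable from the premises, so it does not yield O(¬reconcile_form).
No other premise forces O(¬reconcile_form). An ideal world satisfying every premise can still have ¬reconcile_form false, so O(¬reconcile_form) is not derivable.

No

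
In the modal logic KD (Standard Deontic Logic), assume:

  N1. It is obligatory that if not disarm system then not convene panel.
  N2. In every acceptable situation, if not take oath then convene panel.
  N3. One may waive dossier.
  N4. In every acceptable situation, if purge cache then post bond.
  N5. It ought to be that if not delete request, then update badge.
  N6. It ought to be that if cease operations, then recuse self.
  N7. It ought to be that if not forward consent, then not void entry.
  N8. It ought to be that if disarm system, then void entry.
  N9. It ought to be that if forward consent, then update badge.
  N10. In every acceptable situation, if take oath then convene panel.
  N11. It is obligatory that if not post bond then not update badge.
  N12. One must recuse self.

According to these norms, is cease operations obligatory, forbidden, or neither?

Premise 6 is O(cease_operations → recuse_self); even if O(recuse_self) held, inferring O(cease_operations) would be affirming the consequent — invalid.
No premise or chain of K-axiom applications forces O(cease_operations), and none forces O(¬cease_operations). So cease_operations is neither obligatory nor forbidden under these norms.

Neither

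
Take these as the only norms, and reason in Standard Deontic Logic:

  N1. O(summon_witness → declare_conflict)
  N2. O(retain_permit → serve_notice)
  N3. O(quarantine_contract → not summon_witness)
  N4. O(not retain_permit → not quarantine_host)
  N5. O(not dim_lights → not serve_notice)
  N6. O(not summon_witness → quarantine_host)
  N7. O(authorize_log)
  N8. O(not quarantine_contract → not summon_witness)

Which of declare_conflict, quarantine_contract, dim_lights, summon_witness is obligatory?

Premises 3 and 8 are O(quarantine_contract → not summon_witness) and O(not quarantine_contract → not summon_witness); every ideal world satisfies quarantine_contract or not quarantine_contract, so in either case not summon_witness holds — hence O(not summon_witness).
With premise 6, O(not summon_witness → quarantine_host), the K-axiom yields O(quarantine_host).
Premise 4, O(not retain_permit → not quarantine_host), contraposes to O(quarantine_host → retain_permit); with O(quarantine_host) we get O(retain_permit).
From O(retain_permit) and premise 2, O(retain_permit → serve_notice), we obtain O(serve_notice).
The contrapositive of premise 5 (O(not dim_lights → not serve_notice)) is O(serve_notice → dim_lights), and O(serve_notice) is already established, so O(dim_lights).
So O(dim_lights) holds — dim_lights is obligatory. None of the other listed options is made obligatory by any chain of premises.

dim_lights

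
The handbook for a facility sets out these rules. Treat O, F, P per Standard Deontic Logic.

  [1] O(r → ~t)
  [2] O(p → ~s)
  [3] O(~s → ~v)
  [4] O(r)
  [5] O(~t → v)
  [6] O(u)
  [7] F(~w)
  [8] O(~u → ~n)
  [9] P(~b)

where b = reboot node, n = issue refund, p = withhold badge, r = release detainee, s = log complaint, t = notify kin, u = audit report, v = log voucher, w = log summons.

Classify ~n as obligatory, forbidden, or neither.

Neither

Premise 8 is O(~u → ~n), but O(~u) is not derivable from the premises, so it does not yield O(~n).
No premise or chain of K-axiom applications forces O(~n), and none forces O(n). So ~n is neither obligatory nor forbidden under these norms.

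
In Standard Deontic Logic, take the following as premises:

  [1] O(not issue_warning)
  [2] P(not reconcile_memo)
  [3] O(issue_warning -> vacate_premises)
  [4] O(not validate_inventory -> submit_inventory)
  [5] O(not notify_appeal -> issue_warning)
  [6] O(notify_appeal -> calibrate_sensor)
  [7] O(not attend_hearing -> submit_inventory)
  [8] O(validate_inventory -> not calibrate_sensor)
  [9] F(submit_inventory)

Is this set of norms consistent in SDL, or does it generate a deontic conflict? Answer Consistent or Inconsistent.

Inconsistent

Premise 1 states O(not issue_warning) outright.
Premise 5, O(not notify_appeal -> issue_warning), contraposes to O(not issue_warning -> notify_appeal); with O(not issue_warning) we get O(notify_appeal).
From O(notify_appeal) and premise 6, O(notify_appeal -> calibrate_sensor), we obtain O(calibrate_sensor).
The contrapositive of premise 8 (O(validate_inventory -> not calibrate_sensor)) is O(calibrate_sensor -> not validate_inventory), and O(calibrate_sensor) is already established, so O(not validate_inventory).
Premise 4 is O(not validate_inventory -> submit_inventory); since O(not validate_inventory), deontic closure gives O(submit_inventory).
But premise 9, F(submit_inventory), means O(not submit_inventory).
We now have both O(submit_inventory) and O(not submit_inventory) — submit_inventory is simultaneously obligatory and forbidden, violating the D-axiom.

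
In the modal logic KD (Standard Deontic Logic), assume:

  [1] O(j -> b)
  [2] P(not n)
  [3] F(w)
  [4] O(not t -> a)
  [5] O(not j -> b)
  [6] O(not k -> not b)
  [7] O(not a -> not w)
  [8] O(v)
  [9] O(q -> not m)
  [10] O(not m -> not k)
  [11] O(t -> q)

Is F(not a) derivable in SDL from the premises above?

Premises 1 and 5 are O(j -> b) and O(not j -> b); every ideal world satisfies j or not j, so in either case b holds — hence O(b).
Premise 6 is O(not k -> not b); contrapositively O(b -> k). Since O(b) holds, K gives O(k).
The contrapositive of premise 10 (O(not m -> not k)) is O(k -> m), and O(k) is already established, so O(m).
The contrapositive of premise 9 (O(q -> not m)) is O(m -> not q), and O(m) is already established, so O(not q).
Premise 11 is O(t -> q); contrapositively O(not q -> not t). Since O(not q) holds, K gives O(not t).
Applying K to premise 4 (O(not t -> a)) and O(not t) yields O(a).
Premises 2, 3, 7, 8 do not contribute to this derivation.
So O(a) holds, i.e. F(not a). The claim follows.

Yes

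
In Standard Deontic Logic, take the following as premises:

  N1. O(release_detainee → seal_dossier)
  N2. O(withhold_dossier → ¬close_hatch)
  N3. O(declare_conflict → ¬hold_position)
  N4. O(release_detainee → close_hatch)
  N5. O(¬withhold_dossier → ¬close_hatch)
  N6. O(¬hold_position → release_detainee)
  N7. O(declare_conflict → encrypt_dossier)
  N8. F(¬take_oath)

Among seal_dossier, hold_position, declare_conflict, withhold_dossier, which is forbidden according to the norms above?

By case analysis on withhold_dossier: premise 2 gives O(withhold_dossier → ¬close_hatch) and premise 5 gives O(¬withhold_dossier → ¬close_hatch), so O(¬close_hatch) either way.
Premise 4, O(release_detainee → close_hatch), contraposes to O(¬close_hatch → ¬release_detainee); with O(¬close_hatch) we get O(¬release_detainee).
The contrapositive of premise 6 (O(¬hold_position → release_detainee)) is O(¬release_detainee → hold_position), and O(¬release_detainee) is already established, so O(hold_position).
Premise 3 is O(declare_conflict → ¬hold_position); contrapositively O(hold_position → ¬declare_conflict). Since O(hold_position) holds, K gives O(¬declare_conflict).
So O(¬declare_conflict) holds, i.e. declare_conflict is forbidden. None of the other listed options is forbidden under the premises.

declare_conflict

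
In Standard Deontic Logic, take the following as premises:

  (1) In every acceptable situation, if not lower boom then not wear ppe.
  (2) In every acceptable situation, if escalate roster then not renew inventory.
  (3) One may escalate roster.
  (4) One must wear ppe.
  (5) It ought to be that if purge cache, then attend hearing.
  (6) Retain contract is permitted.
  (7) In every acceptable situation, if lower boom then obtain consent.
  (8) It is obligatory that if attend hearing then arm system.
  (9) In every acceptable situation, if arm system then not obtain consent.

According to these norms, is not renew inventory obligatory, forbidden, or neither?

Neither

Premise 2 is O(escalate_roster → ¬renew_inventory), but O(escalate_roster) is not derivable from the premises (the permission P(escalate_roster) asserts only ¬O(¬escalate_roster), not O(escalate_roster)), so it does not yield O(¬renew_inventory).
No premise or chain of K-axiom applications forces O(¬renew_inventory), and none forces O(renew_inventory). So ¬renew_inventory is neither obligatory nor forbidden under these norms.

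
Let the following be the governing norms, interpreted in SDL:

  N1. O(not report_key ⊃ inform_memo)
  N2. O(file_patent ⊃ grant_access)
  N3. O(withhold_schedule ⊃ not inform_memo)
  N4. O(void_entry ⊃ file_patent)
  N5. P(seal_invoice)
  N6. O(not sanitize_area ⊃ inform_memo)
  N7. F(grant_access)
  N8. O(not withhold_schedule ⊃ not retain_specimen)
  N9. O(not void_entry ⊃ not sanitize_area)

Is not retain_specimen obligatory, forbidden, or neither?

Premise 7 is F(grant_access), i.e. O(not grant_access).
Premise 2, O(file_patent ⊃ grant_access), contraposes to O(not grant_access ⊃ not file_patent); with O(not grant_access) we get O(not file_patent).
Premise 4, O(void_entry ⊃ file_patent), contraposes to O(not file_patent ⊃ not void_entry); with O(not file_patent) we get O(not void_entry).
Applying K to premise 9 (O(not void_entry ⊃ not sanitize_area)) and O(not void_entry) yields O(not sanitize_area).
Applying K to premise 6 (O(not sanitize_area ⊃ inform_memo)) and O(not sanitize_area) yields O(inform_memo).
Premise 3 is O(withhold_schedule ⊃ not inform_memo); contrapositively O(inform_memo ⊃ not withhold_schedule). Since O(inform_memo) holds, K gives O(not withhold_schedule).
From O(not withhold_schedule) and premise 8, O(not withhold_schedule ⊃ not retain_specimen), we obtain O(not retain_specimen).
Premises 1, 5 do not contribute to this derivation.
Hence not retain_specimen is obligatory.

Obligatory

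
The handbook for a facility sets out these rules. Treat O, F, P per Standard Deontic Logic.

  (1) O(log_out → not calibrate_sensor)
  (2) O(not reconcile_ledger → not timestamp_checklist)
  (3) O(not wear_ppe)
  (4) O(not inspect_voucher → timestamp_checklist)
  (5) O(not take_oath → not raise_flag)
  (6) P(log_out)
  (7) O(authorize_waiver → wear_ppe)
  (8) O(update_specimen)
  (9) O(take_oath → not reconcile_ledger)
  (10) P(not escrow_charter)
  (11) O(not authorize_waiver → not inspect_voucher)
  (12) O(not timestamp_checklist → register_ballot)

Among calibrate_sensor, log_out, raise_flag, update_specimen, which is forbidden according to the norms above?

raise_flag

Premise 3 gives O(not wear_ppe).
The contrapositive of premise 7 (O(authorize_waiver → wear_ppe)) is O(not wear_ppe → not authorize_waiver), and O(not wear_ppe) is already established, so O(not authorize_waiver).
Applying K to premise 11 (O(not authorize_waiver → not inspect_voucher)) and O(not authorize_waiver) yields O(not inspect_voucher).
With premise 4, O(not inspect_voucher → timestamp_checklist), the K-axiom yields O(timestamp_checklist).
Premise 2, O(not reconcile_ledger → not timestamp_checklist), contraposes to O(timestamp_checklist → reconcile_ledger); with O(timestamp_checklist) we get O(reconcile_ledger).
The contrapositive of premise 9 (O(take_oath → not reconcile_ledger)) is O(reconcile_ledger → not take_oath), and O(reconcile_ledger) is already established, so O(not take_oath).
Premise 5 is O(not take_oath → not raise_flag); since O(not take_oath), deontic closure gives O(not raise_flag).
So O(not raise_flag) holds, i.e. raise_flag is forbidden. None of the other listed options is forbidden under the premises.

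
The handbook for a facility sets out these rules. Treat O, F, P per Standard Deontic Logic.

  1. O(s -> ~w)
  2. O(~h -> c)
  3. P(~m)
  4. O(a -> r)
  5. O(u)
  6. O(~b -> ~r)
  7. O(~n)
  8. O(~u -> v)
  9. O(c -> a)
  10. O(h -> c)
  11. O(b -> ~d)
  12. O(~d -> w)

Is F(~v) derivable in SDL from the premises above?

No

Premise 8 is O(~u -> v), but O(~u) is not derivable from the premises, so it does not yield O(v).
No other premise forces O(v). An ideal world satisfying every premise can still have ~v true, so F(~v) is not derivable.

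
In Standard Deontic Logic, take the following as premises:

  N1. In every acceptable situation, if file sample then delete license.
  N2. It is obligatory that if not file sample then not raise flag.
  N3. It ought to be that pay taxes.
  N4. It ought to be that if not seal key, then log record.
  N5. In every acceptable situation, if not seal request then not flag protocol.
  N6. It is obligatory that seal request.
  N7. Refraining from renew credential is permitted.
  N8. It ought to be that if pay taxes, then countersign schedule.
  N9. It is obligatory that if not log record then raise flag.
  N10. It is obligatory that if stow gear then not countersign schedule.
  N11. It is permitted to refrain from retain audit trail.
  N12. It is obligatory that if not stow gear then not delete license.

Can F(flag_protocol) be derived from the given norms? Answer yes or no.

Premise 5 is O(¬seal_request → ¬flag_protocol), but O(¬seal_request) is not derivable from the premises, so it does not yield O(¬flag_protocol).
No other premise forces O(¬flag_protocol). An ideal world satisfying every premise can still have flag_protocol true, so F(flag_protocol) is not derivable.

No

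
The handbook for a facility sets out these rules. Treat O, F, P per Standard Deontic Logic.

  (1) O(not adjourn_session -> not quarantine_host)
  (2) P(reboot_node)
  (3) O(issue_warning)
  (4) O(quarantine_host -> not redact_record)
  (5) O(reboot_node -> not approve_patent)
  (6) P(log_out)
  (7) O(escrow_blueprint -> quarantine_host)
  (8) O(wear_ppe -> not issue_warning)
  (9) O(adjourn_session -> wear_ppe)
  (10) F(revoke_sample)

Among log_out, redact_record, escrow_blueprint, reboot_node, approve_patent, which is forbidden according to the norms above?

Premise 3 gives O(issue_warning).
The contrapositive of premise 8 (O(wear_ppe -> not issue_warning)) is O(issue_warning -> not wear_ppe), and O(issue_warning) is already established, so O(not wear_ppe).
The contrapositive of premise 9 (O(adjourn_session -> wear_ppe)) is O(not wear_ppe -> not adjourn_session), and O(not wear_ppe) is already established, so O(not adjourn_session).
Premise 1 is O(not adjourn_session -> not quarantine_host); since O(not adjourn_session), deontic closure gives O(not quarantine_host).
Premise 7 is O(escrow_blueprint -> quarantine_host); contrapositively O(not quarantine_host -> not escrow_blueprint). Since O(not quarantine_host) holds, K gives O(not escrow_blueprint).
So O(not escrow_blueprint) holds, i.e. escrow_blueprint is forbidden. None of the other listed options is forbidden under the premises.

escrow_blueprint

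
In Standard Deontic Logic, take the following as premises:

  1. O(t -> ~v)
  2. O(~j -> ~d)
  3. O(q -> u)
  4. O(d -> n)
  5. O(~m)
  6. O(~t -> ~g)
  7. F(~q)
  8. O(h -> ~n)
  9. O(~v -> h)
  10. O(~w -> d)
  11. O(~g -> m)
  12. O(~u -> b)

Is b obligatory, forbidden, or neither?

Neither

Premise 12 is O(~u -> b), but O(~u) is not derivable from the premises, so it does not yield O(b).
No premise or chain of K-axiom applications forces O(b), and none forces O(~b). So b is neither obligatory nor forbidden under these norms.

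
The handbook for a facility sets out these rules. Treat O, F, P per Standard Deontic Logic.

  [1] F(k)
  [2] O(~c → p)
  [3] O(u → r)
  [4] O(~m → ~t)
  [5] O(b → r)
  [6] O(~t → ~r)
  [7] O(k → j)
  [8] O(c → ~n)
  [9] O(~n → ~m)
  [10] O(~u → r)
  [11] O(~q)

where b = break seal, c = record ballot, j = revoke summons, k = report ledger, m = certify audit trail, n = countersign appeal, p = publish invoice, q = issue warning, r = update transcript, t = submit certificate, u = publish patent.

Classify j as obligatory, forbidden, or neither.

Premise 7 is O(k → j), but O(k) is not derivable from the premises, so it does not yield O(j).
No premise or chain of K-axiom applications forces O(j), and none forces O(~j). So j is neither obligatory nor forbidden under these norms.

Neither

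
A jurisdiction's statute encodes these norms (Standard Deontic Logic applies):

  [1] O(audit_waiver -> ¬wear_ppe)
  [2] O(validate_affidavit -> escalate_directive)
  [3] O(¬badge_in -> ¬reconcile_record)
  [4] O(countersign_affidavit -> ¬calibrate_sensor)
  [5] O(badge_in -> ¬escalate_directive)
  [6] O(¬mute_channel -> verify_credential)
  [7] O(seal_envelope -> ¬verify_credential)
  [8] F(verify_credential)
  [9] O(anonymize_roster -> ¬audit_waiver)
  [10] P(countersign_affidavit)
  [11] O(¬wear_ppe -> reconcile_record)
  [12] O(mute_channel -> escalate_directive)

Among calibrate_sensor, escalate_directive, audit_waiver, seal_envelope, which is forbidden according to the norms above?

Premise 8, F(verify_credential), is equivalent to O(¬verify_credential).
The contrapositive of premise 6 (O(¬mute_channel -> verify_credential)) is O(¬verify_credential -> mute_channel), and O(¬verify_credential) is already established, so O(mute_channel).
From O(mute_channel) and premise 12, O(mute_channel -> escalate_directive), we obtain O(escalate_directive).
The contrapositive of premise 5 (O(badge_in -> ¬escalate_directive)) is O(escalate_directive -> ¬badge_in), and O(escalate_directive) is already established, so O(¬badge_in).
Applying K to premise 3 (O(¬badge_in -> ¬reconcile_record)) and O(¬badge_in) yields O(¬reconcile_record).
Premise 11 is O(¬wear_ppe -> reconcile_record); contrapositively O(¬reconcile_record -> wear_ppe). Since O(¬reconcile_record) holds, K gives O(wear_ppe).
Premise 1 is O(audit_waiver -> ¬wear_ppe); contrapositively O(wear_ppe -> ¬audit_waiver). Since O(wear_ppe) holds, K gives O(¬audit_waiver).
So O(¬audit_waiver) holds, i.e. audit_waiver is forbidden. None of the other listed options is forbidden under the premises.

audit_waiver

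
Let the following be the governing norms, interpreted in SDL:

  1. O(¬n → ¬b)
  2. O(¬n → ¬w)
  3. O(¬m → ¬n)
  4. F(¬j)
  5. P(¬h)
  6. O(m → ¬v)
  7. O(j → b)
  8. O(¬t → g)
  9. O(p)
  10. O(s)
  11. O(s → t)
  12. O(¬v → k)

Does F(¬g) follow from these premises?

Premise 8 is O(¬t → g), but O(¬t) is not derivable from the premises, so it does not yield O(g).
No other premise forces O(g). An ideal world satisfying every premise can still have ¬g true, so F(¬g) is not derivable.

No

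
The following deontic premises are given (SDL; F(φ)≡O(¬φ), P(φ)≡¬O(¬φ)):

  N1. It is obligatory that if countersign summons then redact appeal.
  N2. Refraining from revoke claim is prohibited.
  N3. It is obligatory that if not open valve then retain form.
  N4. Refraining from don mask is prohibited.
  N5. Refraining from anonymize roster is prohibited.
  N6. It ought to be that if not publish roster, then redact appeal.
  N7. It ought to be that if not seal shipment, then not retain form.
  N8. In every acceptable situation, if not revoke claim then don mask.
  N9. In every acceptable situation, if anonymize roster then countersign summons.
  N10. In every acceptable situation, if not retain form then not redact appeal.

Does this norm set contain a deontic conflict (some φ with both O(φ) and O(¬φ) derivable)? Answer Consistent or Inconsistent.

Premise 8 is O(¬revoke_claim → don_mask); even if O(don_mask) held, inferring O(¬revoke_claim) would be affirming the consequent — invalid.
So O(¬revoke_claim) is not derivable, and the apparent clash with O(revoke_claim) does not arise.
A world satisfying every obligation exists (e.g. anonymize_roster=true, countersign_summons=true, don_mask=true, open_valve=false, publish_roster=false, redact_appeal=true, retain_form=true, revoke_claim=true, seal_shipment=true); no atom is both obligatory and forbidden, so the set is consistent.

Consistent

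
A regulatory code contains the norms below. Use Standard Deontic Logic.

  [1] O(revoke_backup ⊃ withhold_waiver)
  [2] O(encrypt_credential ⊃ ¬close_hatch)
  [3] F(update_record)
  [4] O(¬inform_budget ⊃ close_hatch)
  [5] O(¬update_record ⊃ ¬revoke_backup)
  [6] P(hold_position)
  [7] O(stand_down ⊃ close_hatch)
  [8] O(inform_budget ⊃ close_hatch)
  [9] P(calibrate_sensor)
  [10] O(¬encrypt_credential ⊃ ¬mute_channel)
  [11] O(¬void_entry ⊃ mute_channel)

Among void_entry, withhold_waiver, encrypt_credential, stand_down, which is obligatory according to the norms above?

void_entry

Premises 4 and 8 are O(¬inform_budget ⊃ close_hatch) and O(inform_budget ⊃ close_hatch); every ideal world satisfies ¬inform_budget or inform_budget, so in either case close_hatch holds — hence O(close_hatch).
Premise 2, O(encrypt_credential ⊃ ¬close_hatch), contraposes to O(close_hatch ⊃ ¬encrypt_credential); with O(close_hatch) we get O(¬encrypt_credential).
With premise 10, O(¬encrypt_credential ⊃ ¬mute_channel), the K-axiom yields O(¬mute_channel).
Premise 11 is O(¬void_entry ⊃ mute_channel); contrapositively O(¬mute_channel ⊃ void_entry). Since O(¬mute_channel) holds, K gives O(void_entry).
So O(void_entry) holds — void_entry is obligatory. None of the other listed options is made obligatory by any chain of premises.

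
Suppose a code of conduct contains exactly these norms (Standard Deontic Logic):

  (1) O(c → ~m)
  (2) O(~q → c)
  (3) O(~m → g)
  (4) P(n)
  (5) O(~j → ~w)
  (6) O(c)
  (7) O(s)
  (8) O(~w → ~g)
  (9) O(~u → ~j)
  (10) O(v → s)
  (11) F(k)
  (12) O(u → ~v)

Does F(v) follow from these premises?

From premise 6 we have O(c).
Premise 1 is O(c → ~m); since O(c), deontic closure gives O(~m).
With premise 3, O(~m → g), the K-axiom yields O(g).
Premise 8, O(~w → ~g), contraposes to O(g → w); with O(g) we get O(w).
Premise 5 is O(~j → ~w); contrapositively O(w → j). Since O(w) holds, K gives O(j).
Premise 9 is O(~u → ~j); contrapositively O(j → u). Since O(j) holds, K gives O(u).
With premise 12, O(u → ~v), the K-axiom yields O(~v).
Premises 2, 4, 7, 10, 11 do not contribute to this derivation.
So O(~v) holds, i.e. F(v). The claim follows.

Yes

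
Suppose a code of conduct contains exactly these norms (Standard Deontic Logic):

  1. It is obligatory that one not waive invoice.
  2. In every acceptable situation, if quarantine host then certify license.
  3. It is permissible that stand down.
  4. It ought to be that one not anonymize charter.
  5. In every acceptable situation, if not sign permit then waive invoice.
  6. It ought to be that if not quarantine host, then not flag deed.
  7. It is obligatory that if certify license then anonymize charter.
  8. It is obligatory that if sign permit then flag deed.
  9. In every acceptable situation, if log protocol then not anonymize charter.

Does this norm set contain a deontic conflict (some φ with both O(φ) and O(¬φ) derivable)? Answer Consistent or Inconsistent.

Premise 4 states O(¬anonymize_charter) outright.
The contrapositive of premise 7 (O(certify_license → anonymize_charter)) is O(¬anonymize_charter → ¬certify_license), and O(¬anonymize_charter) is already established, so O(¬certify_license).
Premise 2, O(quarantine_host → certify_license), contraposes to O(¬certify_license → ¬quarantine_host); with O(¬certify_license) we get O(¬quarantine_host).
Premise 6 is O(¬quarantine_host → ¬flag_deed); since O(¬quarantine_host), deontic closure gives O(¬flag_deed).
Premise 8, O(sign_permit → flag_deed), contraposes to O(¬flag_deed → ¬sign_permit); with O(¬flag_deed) we get O(¬sign_permit).
With premise 5, O(¬sign_permit → waive_invoice), the K-axiom yields O(waive_invoice).
Yet premise 1 states O(¬waive_invoice).
We now have both O(waive_invoice) and O(¬waive_invoice) — waive_invoice is simultaneously obligatory and forbidden, violating the D-axiom.

Inconsistent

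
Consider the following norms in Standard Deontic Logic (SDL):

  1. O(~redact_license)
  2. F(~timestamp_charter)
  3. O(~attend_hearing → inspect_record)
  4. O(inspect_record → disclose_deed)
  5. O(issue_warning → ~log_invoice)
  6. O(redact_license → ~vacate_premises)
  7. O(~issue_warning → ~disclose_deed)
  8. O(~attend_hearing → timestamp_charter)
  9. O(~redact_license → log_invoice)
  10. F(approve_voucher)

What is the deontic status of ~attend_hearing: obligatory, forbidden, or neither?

Forbidden

Premise 1 states O(~redact_license) outright.
From O(~redact_license) and premise 9, O(~redact_license → log_invoice), we obtain O(log_invoice).
The contrapositive of premise 5 (O(issue_warning → ~log_invoice)) is O(log_invoice → ~issue_warning), and O(log_invoice) is already established, so O(~issue_warning).
From O(~issue_warning) and premise 7, O(~issue_warning → ~disclose_deed), we obtain O(~disclose_deed).
The contrapositive of premise 4 (O(inspect_record → disclose_deed)) is O(~disclose_deed → ~inspect_record), and O(~disclose_deed) is already established, so O(~inspect_record).
Premise 3 is O(~attend_hearing → inspect_record); contrapositively O(~inspect_record → attend_hearing). Since O(~inspect_record) holds, K gives O(attend_hearing).
Premises 2, 6, 8, 10 do not contribute to this derivation.
Thus O(attend_hearing), which is F(~attend_hearing): ~attend_hearing is forbidden.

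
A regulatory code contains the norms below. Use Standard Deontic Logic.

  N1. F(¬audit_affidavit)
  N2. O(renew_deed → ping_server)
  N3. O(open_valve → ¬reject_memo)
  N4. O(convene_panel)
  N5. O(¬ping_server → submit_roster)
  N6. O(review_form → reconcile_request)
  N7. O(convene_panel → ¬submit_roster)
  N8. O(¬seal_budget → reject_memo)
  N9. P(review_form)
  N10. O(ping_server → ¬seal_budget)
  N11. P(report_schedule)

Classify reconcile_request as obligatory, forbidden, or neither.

Premise 6 is O(review_form → reconcile_request), but O(review_form) is not derivable from the premises (the permission P(review_form) asserts only ¬O(¬review_form), not O(review_form)), so it does not yield O(reconcile_request).
No premise or chain of K-axiom applications forces O(reconcile_request), and none forces O(¬reconcile_request). So reconcile_request is neither obligatory nor forbidden under these norms.

Neither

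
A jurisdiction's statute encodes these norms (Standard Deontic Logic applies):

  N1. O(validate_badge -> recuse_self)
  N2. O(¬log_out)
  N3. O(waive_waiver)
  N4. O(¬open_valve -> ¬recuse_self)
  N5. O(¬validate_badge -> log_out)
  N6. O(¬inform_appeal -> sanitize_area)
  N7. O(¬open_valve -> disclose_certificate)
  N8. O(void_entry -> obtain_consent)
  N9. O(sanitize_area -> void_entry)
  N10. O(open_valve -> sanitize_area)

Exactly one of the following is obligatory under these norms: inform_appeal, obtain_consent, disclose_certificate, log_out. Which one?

From premise 2 we have O(¬log_out).
Premise 5 is O(¬validate_badge -> log_out); contrapositively O(¬log_out -> validate_badge). Since O(¬log_out) holds, K gives O(validate_badge).
Premise 1 is O(validate_badge -> recuse_self); since O(validate_badge), deontic closure gives O(recuse_self).
Premise 4, O(¬open_valve -> ¬recuse_self), contraposes to O(recuse_self -> open_valve); with O(recuse_self) we get O(open_valve).
With premise 10, O(open_valve -> sanitize_area), the K-axiom yields O(sanitize_area).
Applying K to premise 9 (O(sanitize_area -> void_entry)) and O(sanitize_area) yields O(void_entry).
With premise 8, O(void_entry -> obtain_consent), the K-axiom yields O(obtain_consent).
So O(obtain_consent) holds — obtain_consent is obligatory. None of the other listed options is made obligatory by any chain of premises.

obtain_consent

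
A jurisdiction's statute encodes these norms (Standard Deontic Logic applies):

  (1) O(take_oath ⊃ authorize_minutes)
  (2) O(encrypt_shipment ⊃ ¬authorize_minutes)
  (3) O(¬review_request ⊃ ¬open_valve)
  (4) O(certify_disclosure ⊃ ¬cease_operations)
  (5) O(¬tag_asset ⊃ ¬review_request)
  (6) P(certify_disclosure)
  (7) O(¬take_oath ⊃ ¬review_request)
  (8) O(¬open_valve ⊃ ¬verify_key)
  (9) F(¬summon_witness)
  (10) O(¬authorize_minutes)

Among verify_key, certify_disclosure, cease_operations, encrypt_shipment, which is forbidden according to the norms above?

verify_key

Premise 10 gives O(¬authorize_minutes).
The contrapositive of premise 1 (O(take_oath ⊃ authorize_minutes)) is O(¬authorize_minutes ⊃ ¬take_oath), and O(¬authorize_minutes) is already established, so O(¬take_oath).
Applying K to premise 7 (O(¬take_oath ⊃ ¬review_request)) and O(¬take_oath) yields O(¬review_request).
With premise 3, O(¬review_request ⊃ ¬open_valve), the K-axiom yields O(¬open_valve).
Applying K to premise 8 (O(¬open_valve ⊃ ¬verify_key)) and O(¬open_valve) yields O(¬verify_key).
So O(¬verify_key) holds, i.e. verify_key is forbidden. None of the other listed options is forbidden under the premises.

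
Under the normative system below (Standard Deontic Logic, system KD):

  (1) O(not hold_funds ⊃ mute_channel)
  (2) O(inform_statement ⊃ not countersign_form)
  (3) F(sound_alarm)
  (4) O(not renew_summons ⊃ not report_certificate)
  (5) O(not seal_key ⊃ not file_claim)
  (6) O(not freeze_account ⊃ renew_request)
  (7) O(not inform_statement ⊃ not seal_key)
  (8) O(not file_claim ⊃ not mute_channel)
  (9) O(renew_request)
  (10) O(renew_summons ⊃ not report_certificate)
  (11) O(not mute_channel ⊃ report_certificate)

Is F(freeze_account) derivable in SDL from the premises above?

Premise 6 is O(not freeze_account ⊃ renew_request); even if O(renew_request) held, inferring O(not freeze_account) would be affirming the consequent — invalid.
No other premise forces O(not freeze_account). An ideal world satisfying every premise can still have freeze_account true, so F(freeze_account) is not derivable.

No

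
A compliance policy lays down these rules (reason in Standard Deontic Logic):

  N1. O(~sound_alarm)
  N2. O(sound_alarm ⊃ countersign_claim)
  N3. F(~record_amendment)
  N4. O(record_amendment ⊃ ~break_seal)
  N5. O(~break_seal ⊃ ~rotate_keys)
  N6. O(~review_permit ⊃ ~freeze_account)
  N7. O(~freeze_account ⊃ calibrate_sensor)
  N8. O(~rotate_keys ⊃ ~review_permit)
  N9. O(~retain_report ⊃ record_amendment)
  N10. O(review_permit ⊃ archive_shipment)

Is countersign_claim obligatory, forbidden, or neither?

Premise 2 is O(sound_alarm ⊃ countersign_claim), but O(sound_alarm) is not derivable from the premises, so it does not yield O(countersign_claim).
No premise or chain of K-axiom applications forces O(countersign_claim), and none forces O(~countersign_claim). So countersign_claim is neither obligatory nor forbidden under these norms.

Neither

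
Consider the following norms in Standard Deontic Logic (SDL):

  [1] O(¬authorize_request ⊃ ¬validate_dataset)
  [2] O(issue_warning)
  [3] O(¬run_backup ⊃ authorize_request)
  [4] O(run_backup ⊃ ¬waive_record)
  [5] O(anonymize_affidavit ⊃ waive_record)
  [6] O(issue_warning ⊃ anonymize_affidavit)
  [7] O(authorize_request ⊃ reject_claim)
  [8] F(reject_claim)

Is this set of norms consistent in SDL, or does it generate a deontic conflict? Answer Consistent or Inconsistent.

From premise 2 we have O(issue_warning).
From O(issue_warning) and premise 6, O(issue_warning ⊃ anonymize_affidavit), we obtain O(anonymize_affidavit).
With premise 5, O(anonymize_affidavit ⊃ waive_record), the K-axiom yields O(waive_record).
Premise 4 is O(run_backup ⊃ ¬waive_record); contrapositively O(waive_record ⊃ ¬run_backup). Since O(waive_record) holds, K gives O(¬run_backup).
Applying K to premise 3 (O(¬run_backup ⊃ authorize_request)) and O(¬run_backup) yields O(authorize_request).
With premise 7, O(authorize_request ⊃ reject_claim), the K-axiom yields O(reject_claim).
However, F(reject_claim) at premise 8 amounts to O(¬reject_claim).
We now have both O(reject_claim) and O(¬reject_claim) — reject_claim is simultaneously obligatory and forbidden, violating the D-axiom.

Inconsistent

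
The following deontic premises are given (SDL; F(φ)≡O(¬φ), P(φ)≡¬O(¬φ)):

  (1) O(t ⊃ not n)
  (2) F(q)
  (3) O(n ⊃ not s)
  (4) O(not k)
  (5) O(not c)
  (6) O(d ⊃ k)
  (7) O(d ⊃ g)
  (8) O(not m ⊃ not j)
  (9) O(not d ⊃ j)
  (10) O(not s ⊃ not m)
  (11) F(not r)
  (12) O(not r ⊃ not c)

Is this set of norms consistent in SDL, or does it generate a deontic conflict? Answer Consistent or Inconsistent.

Consistent

Premise 12 is O(not r ⊃ not c); even if O(not c) held, inferring O(not r) would be affirming the consequent — invalid.
So O(not r) is not derivable, and the apparent clash with O(r) does not arise.
A world satisfying every obligation exists (e.g. c=false, d=false, g=false, j=true, k=false, m=true, n=false, q=false, r=true, s=true, t=false); no atom is both obligatory and forbidden, so the set is consistent.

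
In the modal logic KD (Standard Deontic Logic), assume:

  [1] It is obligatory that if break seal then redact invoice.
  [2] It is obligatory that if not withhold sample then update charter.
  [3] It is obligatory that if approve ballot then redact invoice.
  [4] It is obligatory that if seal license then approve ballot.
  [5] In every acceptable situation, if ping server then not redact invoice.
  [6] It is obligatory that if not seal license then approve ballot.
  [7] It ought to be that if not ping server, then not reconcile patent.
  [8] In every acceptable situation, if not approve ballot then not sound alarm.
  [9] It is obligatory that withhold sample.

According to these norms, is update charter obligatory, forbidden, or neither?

Premise 2 is O(¬withhold_sample → update_charter), but O(¬withhold_sample) is not derivable from the premises, so it does not yield O(update_charter).
No premise or chain of K-axiom applications forces O(update_charter), and none forces O(¬update_charter). So update_charter is neither obligatory nor forbidden under these norms.

Neither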